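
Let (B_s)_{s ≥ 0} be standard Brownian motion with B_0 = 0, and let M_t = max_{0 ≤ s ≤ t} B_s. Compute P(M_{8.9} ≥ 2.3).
P(M_{8.9} ≥ 2.3) = 2·P(B_{8.9} ≥ 2.3) = 2(1 − Φ(2.3/√8.9)) ≈ 0.4407

By the reflection principle for Brownian motion, P(M_t ≥ a) = 2 · P(B_t ≥ a) for a ≥ 0. Since B_t ~ N(0, t), P(B_t ≥ 2.3) = 1 − Φ(2.3/√t) = 1 − Φ(2.3/√8.9) = 1 − Φ(0.7710). So
  P(M_{8.9} ≥ 2.3) = 2(1 − Φ(0.7710)) ≈ 0.4407.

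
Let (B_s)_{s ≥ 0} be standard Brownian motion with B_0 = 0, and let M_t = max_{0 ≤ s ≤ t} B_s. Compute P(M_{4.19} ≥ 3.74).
P(M_{4.19} ≥ 3.74) = 2·P(B_{4.19} ≥ 3.74) = 2(1 − Φ(3.74/√4.19)) ≈ 0.0677

By the reflection principle for Brownian motion, P(M_t ≥ a) = 2 · P(B_t ≥ a) for a ≥ 0. Since B_t ~ N(0, t), P(B_t ≥ 3.74) = 1 − Φ(3.74/√t) = 1 − Φ(3.74/√4.19) = 1 − Φ(1.8271). So
  P(M_{4.19} ≥ 3.74) = 2(1 − Φ(1.8271)) ≈ 0.0677.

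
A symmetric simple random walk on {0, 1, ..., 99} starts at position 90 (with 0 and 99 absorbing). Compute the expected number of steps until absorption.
E[τ | X_0 = 90] = 810

Let v_k = E[τ | X_0 = k]. Boundary: v_0 = v_99 = 0. Recurrence: v_k = 1 + (v_{k-1} + v_{k+1})/2 for 1 ≤ k ≤ 98. The particular solution to v_k − (v_{k-1} + v_{k+1})/2 = 1 is v_k = −k^2. Adding homogeneous solution A + B k and matching boundaries gives v_k = k (99 − k). Substituting k = 90: v_90 = 90 · 9 = 810.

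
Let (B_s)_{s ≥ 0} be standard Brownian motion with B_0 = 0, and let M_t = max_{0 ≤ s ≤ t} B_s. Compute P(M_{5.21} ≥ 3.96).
P(M_{5.21} ≥ 3.96) = 2·P(B_{5.21} ≥ 3.96) = 2(1 − Φ(3.96/√5.21)) ≈ 0.0828

By the reflection principle for Brownian motion, P(M_t ≥ a) = 2 · P(B_t ≥ a) for a ≥ 0. Since B_t ~ N(0, t), P(B_t ≥ 3.96) = 1 − Φ(3.96/√t) = 1 − Φ(3.96/√5.21) = 1 − Φ(1.7349). So
  P(M_{5.21} ≥ 3.96) = 2(1 − Φ(1.7349)) ≈ 0.0828.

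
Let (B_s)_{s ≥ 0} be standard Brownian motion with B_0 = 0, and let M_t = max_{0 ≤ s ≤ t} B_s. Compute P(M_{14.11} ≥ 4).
P(M_{14.11} ≥ 4) = 2·P(B_{14.11} ≥ 4) = 2(1 − Φ(4/√14.11)) ≈ 0.2869

By the reflection principle for Brownian motion, P(M_t ≥ a) = 2 · P(B_t ≥ a) for a ≥ 0. Since B_t ~ N(0, t), P(B_t ≥ 4) = 1 − Φ(4/√t) = 1 − Φ(4/√14.11) = 1 − Φ(1.0649). So
  P(M_{14.11} ≥ 4) = 2(1 − Φ(1.0649)) ≈ 0.2869.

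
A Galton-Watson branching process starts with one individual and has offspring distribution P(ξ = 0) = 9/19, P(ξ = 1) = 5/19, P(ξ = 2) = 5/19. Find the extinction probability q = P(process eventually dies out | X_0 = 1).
q = 1

Mean offspring μ = 0·9/19 + 1·5/19 + 2·5/19 = 15/19 ≤ 1. For μ ≤ 1 with offspring not concentrated at 1, the Galton-Watson process goes extinct almost surely, so q = 1.
(Algebraic check: The pgf is f(s) = 9/19 + 5/19·s + 5/19·s². The extinction probability q is the smallest fixed point of f in [0, 1]. Setting s = f(s):
  5/19·s² + (5/19 − 1)·s + 9/19 = 0
  5/19·s² − (9/19 + 5/19)·s + 9/19 = 0
which factors as (s − 1)·(5/19·s − 9/19) = 0, giving roots s = 1 and s = (9/19)/(5/19) = 9/5. Since 9/5 ≥ 1, the smallest root in [0, 1] is s = 1.)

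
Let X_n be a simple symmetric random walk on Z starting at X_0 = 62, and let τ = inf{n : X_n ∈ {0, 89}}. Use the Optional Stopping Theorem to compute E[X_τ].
E[X_τ] = 62

X_n is a martingale and τ is a bounded-mean stopping time (indeed τ is finite a.s. with bounded expectation since the walk is in a bounded region). By the OST, E[X_τ] = E[X_0] = 62. Equivalently: E[X_τ] = 89 · P(hit 89 first) + 0 · P(hit 0 first) = 89 · (62/89) = 62.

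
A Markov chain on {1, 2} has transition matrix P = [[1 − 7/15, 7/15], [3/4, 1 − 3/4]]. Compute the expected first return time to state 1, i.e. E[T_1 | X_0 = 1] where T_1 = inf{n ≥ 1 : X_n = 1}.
E[T_1 | X_0 = 1] = 1/π_1 = 73/45

For an irreducible recurrent Markov chain with stationary distribution π, E[T_i | X_0 = i] = 1/π_i (Kac's formula). Here π_1 = (3/4)/(7/15 + 3/4) = (3/4)/(73/60) = 45/73, so E[T_1 | X_0 = 1] = 1/π_1 = (7/15 + 3/4)/(3/4) = (73/60)/(3/4) = 73/45.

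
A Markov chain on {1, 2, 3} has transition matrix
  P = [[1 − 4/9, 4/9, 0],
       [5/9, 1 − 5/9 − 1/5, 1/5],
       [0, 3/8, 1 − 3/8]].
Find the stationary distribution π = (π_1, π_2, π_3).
π = (75/167, 60/167, 32/167)

This is a birth-death chain on three states, which satisfies detailed balance: π_1 · P_{12} = π_2 · P_{21} and π_2 · P_{23} = π_3 · P_{32}.
From π_1 · 4/9 = π_2 · 5/9: π_2/π_1 = (4/9)/(5/9) = 4/5.
From π_2 · 1/5 = π_3 · 3/8: π_3/π_2 = (1/5)/(3/8) = 8/15.
Take π_1 proportional to 1; then unnormalized π = (1, 4/5, 32/75). Normalize by dividing by the sum 167/75:
  π = (75/167, 60/167, 32/167).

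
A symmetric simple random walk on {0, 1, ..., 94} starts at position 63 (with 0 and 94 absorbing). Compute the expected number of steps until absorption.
E[τ | X_0 = 63] = 1953

Let v_k = E[τ | X_0 = k]. Boundary: v_0 = v_94 = 0. Recurrence: v_k = 1 + (v_{k-1} + v_{k+1})/2 for 1 ≤ k ≤ 93. The particular solution to v_k − (v_{k-1} + v_{k+1})/2 = 1 is v_k = −k^2. Adding homogeneous solution A + B k and matching boundaries gives v_k = k (94 − k). Substituting k = 63: v_63 = 63 · 31 = 1953.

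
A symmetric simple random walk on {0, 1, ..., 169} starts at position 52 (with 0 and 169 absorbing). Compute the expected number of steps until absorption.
E[τ | X_0 = 52] = 6084

Let v_k = E[τ | X_0 = k]. Boundary: v_0 = v_169 = 0. Recurrence: v_k = 1 + (v_{k-1} + v_{k+1})/2 for 1 ≤ k ≤ 168. The particular solution to v_k − (v_{k-1} + v_{k+1})/2 = 1 is v_k = −k^2. Adding homogeneous solution A + B k and matching boundaries gives v_k = k (169 − k). Substituting k = 52: v_52 = 52 · 117 = 6084.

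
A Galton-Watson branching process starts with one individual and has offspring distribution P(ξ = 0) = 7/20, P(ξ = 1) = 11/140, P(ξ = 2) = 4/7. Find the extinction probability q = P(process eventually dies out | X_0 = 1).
q = 49/80

The pgf is f(s) = 7/20 + 11/140·s + 4/7·s². The extinction probability q is the smallest fixed point of f in [0, 1]. Setting s = f(s):
  4/7·s² + (11/140 − 1)·s + 7/20 = 0
  4/7·s² − (7/20 + 4/7)·s + 7/20 = 0
which factors as (s − 1)·(4/7·s − 7/20) = 0, giving roots s = 1 and s = (7/20)/(4/7) = 49/80.
Mean offspring μ = 11/140 + 2·4/7 = 171/140 > 1 (supercritical), so q < 1. The extinction probability is the smaller root: q = (7/20)/(4/7) = 49/80.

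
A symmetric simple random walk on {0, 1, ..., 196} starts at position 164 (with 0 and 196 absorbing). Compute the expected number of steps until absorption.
E[τ | X_0 = 164] = 5248

Let v_k = E[τ | X_0 = k]. Boundary: v_0 = v_196 = 0. Recurrence: v_k = 1 + (v_{k-1} + v_{k+1})/2 for 1 ≤ k ≤ 195. The particular solution to v_k − (v_{k-1} + v_{k+1})/2 = 1 is v_k = −k^2. Adding homogeneous solution A + B k and matching boundaries gives v_k = k (196 − k). Substituting k = 164: v_164 = 164 · 32 = 5248.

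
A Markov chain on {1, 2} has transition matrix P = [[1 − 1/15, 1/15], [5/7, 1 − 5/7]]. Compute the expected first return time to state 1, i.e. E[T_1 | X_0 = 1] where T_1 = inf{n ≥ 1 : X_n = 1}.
E[T_1 | X_0 = 1] = 1/π_1 = 82/75

For an irreducible recurrent Markov chain with stationary distribution π, E[T_i | X_0 = i] = 1/π_i (Kac's formula). Here π_1 = (5/7)/(1/15 + 5/7) = (5/7)/(82/105) = 75/82, so E[T_1 | X_0 = 1] = 1/π_1 = (1/15 + 5/7)/(5/7) = (82/105)/(5/7) = 82/75.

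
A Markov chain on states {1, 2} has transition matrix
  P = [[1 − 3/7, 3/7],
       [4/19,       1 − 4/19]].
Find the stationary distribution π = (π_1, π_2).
π_1 = 28/85, π_2 = 57/85

Solve πP = π with π_1 + π_2 = 1. From πP = π: π_1 · (1 − 3/7) + π_2 · 4/19 = π_1 ⇒ π_2 · 4/19 = π_1 · 3/7 ⇒ π_2/π_1 = (3/7)/(4/19) = 57/28. Together with π_1 + π_2 = 1:
  π_1 = (4/19)/(3/7 + 4/19) = (4/19)/(85/133) = 28/85,
  π_2 = (3/7)/(3/7 + 4/19) = (3/7)/(85/133) = 57/85.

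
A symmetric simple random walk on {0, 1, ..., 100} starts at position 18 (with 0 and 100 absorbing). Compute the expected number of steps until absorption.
E[τ | X_0 = 18] = 1476

Let v_k = E[τ | X_0 = k]. Boundary: v_0 = v_100 = 0. Recurrence: v_k = 1 + (v_{k-1} + v_{k+1})/2 for 1 ≤ k ≤ 99. The particular solution to v_k − (v_{k-1} + v_{k+1})/2 = 1 is v_k = −k^2. Adding homogeneous solution A + B k and matching boundaries gives v_k = k (100 − k). Substituting k = 18: v_18 = 18 · 82 = 1476.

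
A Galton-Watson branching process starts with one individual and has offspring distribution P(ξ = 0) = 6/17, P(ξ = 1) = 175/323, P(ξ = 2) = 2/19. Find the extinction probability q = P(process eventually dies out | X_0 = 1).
q = 1

Mean offspring μ = 0·6/17 + 1·175/323 + 2·2/19 = 243/323 ≤ 1. For μ ≤ 1 with offspring not concentrated at 1, the Galton-Watson process goes extinct almost surely, so q = 1.
(Algebraic check: The pgf is f(s) = 6/17 + 175/323·s + 2/19·s². The extinction probability q is the smallest fixed point of f in [0, 1]. Setting s = f(s):
  2/19·s² + (175/323 − 1)·s + 6/17 = 0
  2/19·s² − (6/17 + 2/19)·s + 6/17 = 0
which factors as (s − 1)·(2/19·s − 6/17) = 0, giving roots s = 1 and s = (6/17)/(2/19) = 57/17. Since 57/17 ≥ 1, the smallest root in [0, 1] is s = 1.)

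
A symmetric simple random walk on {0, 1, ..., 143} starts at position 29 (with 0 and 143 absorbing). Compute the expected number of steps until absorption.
E[τ | X_0 = 29] = 3306

Let v_k = E[τ | X_0 = k]. Boundary: v_0 = v_143 = 0. Recurrence: v_k = 1 + (v_{k-1} + v_{k+1})/2 for 1 ≤ k ≤ 142. The particular solution to v_k − (v_{k-1} + v_{k+1})/2 = 1 is v_k = −k^2. Adding homogeneous solution A + B k and matching boundaries gives v_k = k (143 − k). Substituting k = 29: v_29 = 29 · 114 = 3306.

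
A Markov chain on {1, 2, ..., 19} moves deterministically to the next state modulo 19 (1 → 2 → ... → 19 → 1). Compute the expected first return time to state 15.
E[T_15 | X_0 = 15] = 19

The chain cycles deterministically, so starting at state 15 it returns in exactly 19 steps. Equivalently, the stationary distribution is uniform π_j = 1/19 for every state j, so by Kac's formula E[T_15] = 1/π_15 = 19.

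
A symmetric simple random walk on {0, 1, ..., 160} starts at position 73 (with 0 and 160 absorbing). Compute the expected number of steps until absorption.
E[τ | X_0 = 73] = 6351

Let v_k = E[τ | X_0 = k]. Boundary: v_0 = v_160 = 0. Recurrence: v_k = 1 + (v_{k-1} + v_{k+1})/2 for 1 ≤ k ≤ 159. The particular solution to v_k − (v_{k-1} + v_{k+1})/2 = 1 is v_k = −k^2. Adding homogeneous solution A + B k and matching boundaries gives v_k = k (160 − k). Substituting k = 73: v_73 = 73 · 87 = 6351.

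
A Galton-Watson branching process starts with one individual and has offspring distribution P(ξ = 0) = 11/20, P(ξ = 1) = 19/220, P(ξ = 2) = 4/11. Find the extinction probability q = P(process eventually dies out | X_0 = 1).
q = 1

Mean offspring μ = 0·11/20 + 1·19/220 + 2·4/11 = 179/220 ≤ 1. For μ ≤ 1 with offspring not concentrated at 1, the Galton-Watson process goes extinct almost surely, so q = 1.
(Algebraic check: The pgf is f(s) = 11/20 + 19/220·s + 4/11·s². The extinction probability q is the smallest fixed point of f in [0, 1]. Setting s = f(s):
  4/11·s² + (19/220 − 1)·s + 11/20 = 0
  4/11·s² − (11/20 + 4/11)·s + 11/20 = 0
which factors as (s − 1)·(4/11·s − 11/20) = 0, giving roots s = 1 and s = (11/20)/(4/11) = 121/80. Since 121/80 ≥ 1, the smallest root in [0, 1] is s = 1.)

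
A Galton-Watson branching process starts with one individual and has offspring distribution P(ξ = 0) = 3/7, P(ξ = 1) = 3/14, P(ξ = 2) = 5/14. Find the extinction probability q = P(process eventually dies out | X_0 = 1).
q = 1

Mean offspring μ = 0·3/7 + 1·3/14 + 2·5/14 = 13/14 ≤ 1. For μ ≤ 1 with offspring not concentrated at 1, the Galton-Watson process goes extinct almost surely, so q = 1.
(Algebraic check: The pgf is f(s) = 3/7 + 3/14·s + 5/14·s². The extinction probability q is the smallest fixed point of f in [0, 1]. Setting s = f(s):
  5/14·s² + (3/14 − 1)·s + 3/7 = 0
  5/14·s² − (3/7 + 5/14)·s + 3/7 = 0
which factors as (s − 1)·(5/14·s − 3/7) = 0, giving roots s = 1 and s = (3/7)/(5/14) = 6/5. Since 6/5 ≥ 1, the smallest root in [0, 1] is s = 1.)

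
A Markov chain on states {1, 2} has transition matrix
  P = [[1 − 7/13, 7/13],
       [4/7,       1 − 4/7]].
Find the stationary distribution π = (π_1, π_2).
π_1 = 52/101, π_2 = 49/101

Solve πP = π with π_1 + π_2 = 1. From πP = π: π_1 · (1 − 7/13) + π_2 · 4/7 = π_1 ⇒ π_2 · 4/7 = π_1 · 7/13 ⇒ π_2/π_1 = (7/13)/(4/7) = 49/52. Together with π_1 + π_2 = 1:
  π_1 = (4/7)/(7/13 + 4/7) = (4/7)/(101/91) = 52/101,
  π_2 = (7/13)/(7/13 + 4/7) = (7/13)/(101/91) = 49/101.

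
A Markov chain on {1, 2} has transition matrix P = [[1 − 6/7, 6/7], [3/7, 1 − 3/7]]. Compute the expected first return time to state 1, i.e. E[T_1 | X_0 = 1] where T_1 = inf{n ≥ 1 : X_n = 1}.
E[T_1 | X_0 = 1] = 1/π_1 = 3

For an irreducible recurrent Markov chain with stationary distribution π, E[T_i | X_0 = i] = 1/π_i (Kac's formula). Here π_1 = (3/7)/(6/7 + 3/7) = (3/7)/(9/7) = 1/3, so E[T_1 | X_0 = 1] = 1/π_1 = (6/7 + 3/7)/(3/7) = (9/7)/(3/7) = 3.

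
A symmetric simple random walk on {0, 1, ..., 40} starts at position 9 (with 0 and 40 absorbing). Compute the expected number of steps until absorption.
E[τ | X_0 = 9] = 279

Let v_k = E[τ | X_0 = k]. Boundary: v_0 = v_40 = 0. Recurrence: v_k = 1 + (v_{k-1} + v_{k+1})/2 for 1 ≤ k ≤ 39. The particular solution to v_k − (v_{k-1} + v_{k+1})/2 = 1 is v_k = −k^2. Adding homogeneous solution A + B k and matching boundaries gives v_k = k (40 − k). Substituting k = 9: v_9 = 9 · 31 = 279.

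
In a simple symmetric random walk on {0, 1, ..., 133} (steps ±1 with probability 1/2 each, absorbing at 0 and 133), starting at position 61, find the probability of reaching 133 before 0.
P(hit 133 before 0) = 61/133

Let u_k = P(hit 133 before 0 | start at k). Then u_0 = 0, u_133 = 1, and u_k = u_{k-1}/2 + u_{k+1}/2 for 1 ≤ k ≤ 132. This harmonic recurrence is solved by u_k = k/133, giving u_61 = 61/133.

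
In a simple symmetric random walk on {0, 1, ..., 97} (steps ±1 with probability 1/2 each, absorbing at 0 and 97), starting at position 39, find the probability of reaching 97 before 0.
P(hit 97 before 0) = 39/97

Let u_k = P(hit 97 before 0 | start at k). Then u_0 = 0, u_97 = 1, and u_k = u_{k-1}/2 + u_{k+1}/2 for 1 ≤ k ≤ 96. This harmonic recurrence is solved by u_k = k/97, giving u_39 = 39/97.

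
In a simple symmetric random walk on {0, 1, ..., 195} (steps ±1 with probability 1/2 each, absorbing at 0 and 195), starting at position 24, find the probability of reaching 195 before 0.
P(hit 195 before 0) = 24/195 = 8/65

Let u_k = P(hit 195 before 0 | start at k). Then u_0 = 0, u_195 = 1, and u_k = u_{k-1}/2 + u_{k+1}/2 for 1 ≤ k ≤ 194. This harmonic recurrence is solved by u_k = k/195, giving u_24 = 24/195 = 8/65.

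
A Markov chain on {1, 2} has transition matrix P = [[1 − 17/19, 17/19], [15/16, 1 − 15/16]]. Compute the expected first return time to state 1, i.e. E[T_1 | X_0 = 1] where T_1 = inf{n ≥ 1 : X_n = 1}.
E[T_1 | X_0 = 1] = 1/π_1 = 557/285

For an irreducible recurrent Markov chain with stationary distribution π, E[T_i | X_0 = i] = 1/π_i (Kac's formula). Here π_1 = (15/16)/(17/19 + 15/16) = (15/16)/(557/304) = 285/557, so E[T_1 | X_0 = 1] = 1/π_1 = (17/19 + 15/16)/(15/16) = (557/304)/(15/16) = 557/285.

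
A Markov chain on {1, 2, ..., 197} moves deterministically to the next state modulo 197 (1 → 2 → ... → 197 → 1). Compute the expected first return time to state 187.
E[T_187 | X_0 = 187] = 197

The chain cycles deterministically, so starting at state 187 it returns in exactly 197 steps. Equivalently, the stationary distribution is uniform π_j = 1/197 for every state j, so by Kac's formula E[T_187] = 1/π_187 = 197.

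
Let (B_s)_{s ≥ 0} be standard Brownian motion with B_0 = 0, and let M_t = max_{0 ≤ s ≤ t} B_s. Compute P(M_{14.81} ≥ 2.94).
P(M_{14.81} ≥ 2.94) = 2·P(B_{14.81} ≥ 2.94) = 2(1 − Φ(2.94/√14.81)) ≈ 0.4449

By the reflection principle for Brownian motion, P(M_t ≥ a) = 2 · P(B_t ≥ a) for a ≥ 0. Since B_t ~ N(0, t), P(B_t ≥ 2.94) = 1 − Φ(2.94/√t) = 1 − Φ(2.94/√14.81) = 1 − Φ(0.7640). So
  P(M_{14.81} ≥ 2.94) = 2(1 − Φ(0.7640)) ≈ 0.4449.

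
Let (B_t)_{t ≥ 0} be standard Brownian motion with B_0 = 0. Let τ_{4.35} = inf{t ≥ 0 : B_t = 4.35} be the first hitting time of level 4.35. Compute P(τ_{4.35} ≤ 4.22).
P(τ_{4.35} ≤ 4.22) = 2(1 − Φ(4.35/√4.22)) = 2(1 − Φ(2.1175)) ≈ 0.0342

By the reflection principle for standard BM, P(τ_b ≤ t) = 2 · P(B_t ≥ b). Since B_t ~ N(0, t), P(B_t ≥ 4.35) = 1 − Φ(4.35/√t) = 1 − Φ(4.35/√4.22) = 1 − Φ(2.1175) ≈ 0.01711. Doubling: P(τ_{4.35} ≤ 4.22) ≈ 2 · 0.01711 = 0.03422 ≈ 0.0342.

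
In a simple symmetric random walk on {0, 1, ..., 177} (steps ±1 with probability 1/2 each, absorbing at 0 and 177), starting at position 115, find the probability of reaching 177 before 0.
P(hit 177 before 0) = 115/177

Let u_k = P(hit 177 before 0 | start at k). Then u_0 = 0, u_177 = 1, and u_k = u_{k-1}/2 + u_{k+1}/2 for 1 ≤ k ≤ 176. This harmonic recurrence is solved by u_k = k/177, giving u_115 = 115/177.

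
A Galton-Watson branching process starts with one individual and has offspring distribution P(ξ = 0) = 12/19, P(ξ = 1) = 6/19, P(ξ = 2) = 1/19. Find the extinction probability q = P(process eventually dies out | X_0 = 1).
q = 1

Mean offspring μ = 0·12/19 + 1·6/19 + 2·1/19 = 8/19 ≤ 1. For μ ≤ 1 with offspring not concentrated at 1, the Galton-Watson process goes extinct almost surely, so q = 1.
(Algebraic check: The pgf is f(s) = 12/19 + 6/19·s + 1/19·s². The extinction probability q is the smallest fixed point of f in [0, 1]. Setting s = f(s):
  1/19·s² + (6/19 − 1)·s + 12/19 = 0
  1/19·s² − (12/19 + 1/19)·s + 12/19 = 0
which factors as (s − 1)·(1/19·s − 12/19) = 0, giving roots s = 1 and s = (12/19)/(1/19) = 12. Since 12 ≥ 1, the smallest root in [0, 1] is s = 1.)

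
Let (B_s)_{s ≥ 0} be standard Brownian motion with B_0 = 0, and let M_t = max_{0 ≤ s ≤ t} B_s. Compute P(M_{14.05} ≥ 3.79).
P(M_{14.05} ≥ 3.79) = 2·P(B_{14.05} ≥ 3.79) = 2(1 − Φ(3.79/√14.05)) ≈ 0.3120

By the reflection principle for Brownian motion, P(M_t ≥ a) = 2 · P(B_t ≥ a) for a ≥ 0. Since B_t ~ N(0, t), P(B_t ≥ 3.79) = 1 − Φ(3.79/√t) = 1 − Φ(3.79/√14.05) = 1 − Φ(1.0111). So
  P(M_{14.05} ≥ 3.79) = 2(1 − Φ(1.0111)) ≈ 0.3120.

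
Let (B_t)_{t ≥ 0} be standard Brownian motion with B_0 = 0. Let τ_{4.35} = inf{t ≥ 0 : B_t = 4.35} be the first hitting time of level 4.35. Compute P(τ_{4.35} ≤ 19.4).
P(τ_{4.35} ≤ 19.4) = 2(1 − Φ(4.35/√19.4)) = 2(1 − Φ(0.9876)) ≈ 0.3233

By the reflection principle for standard BM, P(τ_b ≤ t) = 2 · P(B_t ≥ b). Since B_t ~ N(0, t), P(B_t ≥ 4.35) = 1 − Φ(4.35/√t) = 1 − Φ(4.35/√19.4) = 1 − Φ(0.9876) ≈ 0.16167. Doubling: P(τ_{4.35} ≤ 19.4) ≈ 2 · 0.16167 = 0.32334 ≈ 0.3233.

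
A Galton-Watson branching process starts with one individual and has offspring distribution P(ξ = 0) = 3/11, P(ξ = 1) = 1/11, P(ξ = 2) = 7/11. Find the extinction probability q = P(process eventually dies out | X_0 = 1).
q = 3/7

The pgf is f(s) = 3/11 + 1/11·s + 7/11·s². The extinction probability q is the smallest fixed point of f in [0, 1]. Setting s = f(s):
  7/11·s² + (1/11 − 1)·s + 3/11 = 0
  7/11·s² − (3/11 + 7/11)·s + 3/11 = 0
which factors as (s − 1)·(7/11·s − 3/11) = 0, giving roots s = 1 and s = (3/11)/(7/11) = 3/7.
Mean offspring μ = 1/11 + 2·7/11 = 15/11 > 1 (supercritical), so q < 1. The extinction probability is the smaller root: q = (3/11)/(7/11) = 3/7.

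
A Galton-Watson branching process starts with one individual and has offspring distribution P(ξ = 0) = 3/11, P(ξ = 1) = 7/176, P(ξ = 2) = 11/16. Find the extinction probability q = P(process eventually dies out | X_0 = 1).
q = 48/121

The pgf is f(s) = 3/11 + 7/176·s + 11/16·s². The extinction probability q is the smallest fixed point of f in [0, 1]. Setting s = f(s):
  11/16·s² + (7/176 − 1)·s + 3/11 = 0
  11/16·s² − (3/11 + 11/16)·s + 3/11 = 0
which factors as (s − 1)·(11/16·s − 3/11) = 0, giving roots s = 1 and s = (3/11)/(11/16) = 48/121.
Mean offspring μ = 7/176 + 2·11/16 = 249/176 > 1 (supercritical), so q < 1. The extinction probability is the smaller root: q = (3/11)/(11/16) = 48/121.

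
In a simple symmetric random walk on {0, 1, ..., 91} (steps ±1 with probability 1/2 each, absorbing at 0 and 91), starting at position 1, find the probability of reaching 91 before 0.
P(hit 91 before 0) = 1/91

Let u_k = P(hit 91 before 0 | start at k). Then u_0 = 0, u_91 = 1, and u_k = u_{k-1}/2 + u_{k+1}/2 for 1 ≤ k ≤ 90. This harmonic recurrence is solved by u_k = k/91, giving u_1 = 1/91.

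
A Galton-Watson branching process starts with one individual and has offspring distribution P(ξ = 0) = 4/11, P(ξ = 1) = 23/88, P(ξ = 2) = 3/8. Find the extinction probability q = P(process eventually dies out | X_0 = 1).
q = 32/33

The pgf is f(s) = 4/11 + 23/88·s + 3/8·s². The extinction probability q is the smallest fixed point of f in [0, 1]. Setting s = f(s):
  3/8·s² + (23/88 − 1)·s + 4/11 = 0
  3/8·s² − (4/11 + 3/8)·s + 4/11 = 0
which factors as (s − 1)·(3/8·s − 4/11) = 0, giving roots s = 1 and s = (4/11)/(3/8) = 32/33.
Mean offspring μ = 23/88 + 2·3/8 = 89/88 > 1 (supercritical), so q < 1. The extinction probability is the smaller root: q = (4/11)/(3/8) = 32/33.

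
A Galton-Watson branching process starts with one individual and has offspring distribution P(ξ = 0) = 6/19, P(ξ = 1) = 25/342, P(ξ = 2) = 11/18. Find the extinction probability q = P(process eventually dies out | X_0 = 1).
q = 108/209

The pgf is f(s) = 6/19 + 25/342·s + 11/18·s². The extinction probability q is the smallest fixed point of f in [0, 1]. Setting s = f(s):
  11/18·s² + (25/342 − 1)·s + 6/19 = 0
  11/18·s² − (6/19 + 11/18)·s + 6/19 = 0
which factors as (s − 1)·(11/18·s − 6/19) = 0, giving roots s = 1 and s = (6/19)/(11/18) = 108/209.
Mean offspring μ = 25/342 + 2·11/18 = 443/342 > 1 (supercritical), so q < 1. The extinction probability is the smaller root: q = (6/19)/(11/18) = 108/209.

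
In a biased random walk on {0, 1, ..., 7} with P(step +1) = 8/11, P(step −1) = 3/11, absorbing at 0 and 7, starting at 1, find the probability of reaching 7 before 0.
P(hit 7 before 0) = (1 − (3/8)^1) / (1 − (3/8)^7) = 262144/418993

Let u_k denote P(reach 7 before 0 | start at k). Boundary: u_0 = 0, u_7 = 1. Recurrence: u_k = 8/11·u_{k+1} + 3/11·u_{k-1} for 1 ≤ k ≤ 6. Try u_k = A + B·r^k with r = q/p = (3/11)/(8/11) = 3/8. Substitution satisfies the recurrence; boundary conditions give:
  u_k = (1 − r^k) / (1 − r^N) = (1 − (3/8)^1) / (1 − (3/8)^7) = 262144/418993.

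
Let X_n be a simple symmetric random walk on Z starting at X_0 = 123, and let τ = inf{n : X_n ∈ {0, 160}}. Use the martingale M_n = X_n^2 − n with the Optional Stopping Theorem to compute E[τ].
E[τ] = 4551

M_n = X_n^2 − n is a martingale (since E[X_{n+1}^2 | F_n] = X_n^2 + 1). By OST (τ has finite mean in a bounded region), E[M_τ] = E[M_0] = X_0^2 − 0 = 123^2 = 15129. Also E[M_τ] = E[X_τ^2] − E[τ]. The walk exits at 0 or 160, with P(hit 160 first) = 123/160, so E[X_τ^2] = 160^2 · 123/160 + 0 = 19680. Thus E[τ] = E[X_τ^2] − E[M_τ] = 19680 − 15129 = 4551 = 123(160 − 123) = 4551.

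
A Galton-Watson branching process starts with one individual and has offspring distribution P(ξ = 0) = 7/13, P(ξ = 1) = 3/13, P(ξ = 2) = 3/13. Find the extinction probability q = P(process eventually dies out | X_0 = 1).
q = 1

Mean offspring μ = 0·7/13 + 1·3/13 + 2·3/13 = 9/13 ≤ 1. For μ ≤ 1 with offspring not concentrated at 1, the Galton-Watson process goes extinct almost surely, so q = 1.
(Algebraic check: The pgf is f(s) = 7/13 + 3/13·s + 3/13·s². The extinction probability q is the smallest fixed point of f in [0, 1]. Setting s = f(s):
  3/13·s² + (3/13 − 1)·s + 7/13 = 0
  3/13·s² − (7/13 + 3/13)·s + 7/13 = 0
which factors as (s − 1)·(3/13·s − 7/13) = 0, giving roots s = 1 and s = (7/13)/(3/13) = 7/3. Since 7/3 ≥ 1, the smallest root in [0, 1] is s = 1.)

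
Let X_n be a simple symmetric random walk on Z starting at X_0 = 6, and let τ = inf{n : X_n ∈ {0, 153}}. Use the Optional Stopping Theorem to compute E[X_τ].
E[X_τ] = 6

X_n is a martingale and τ is a bounded-mean stopping time (indeed τ is finite a.s. with bounded expectation since the walk is in a bounded region). By the OST, E[X_τ] = E[X_0] = 6. Equivalently: E[X_τ] = 153 · P(hit 153 first) + 0 · P(hit 0 first) = 153 · (6/153) = 6.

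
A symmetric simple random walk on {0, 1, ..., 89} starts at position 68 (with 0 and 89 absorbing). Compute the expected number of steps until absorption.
E[τ | X_0 = 68] = 1428

Let v_k = E[τ | X_0 = k]. Boundary: v_0 = v_89 = 0. Recurrence: v_k = 1 + (v_{k-1} + v_{k+1})/2 for 1 ≤ k ≤ 88. The particular solution to v_k − (v_{k-1} + v_{k+1})/2 = 1 is v_k = −k^2. Adding homogeneous solution A + B k and matching boundaries gives v_k = k (89 − k). Substituting k = 68: v_68 = 68 · 21 = 1428.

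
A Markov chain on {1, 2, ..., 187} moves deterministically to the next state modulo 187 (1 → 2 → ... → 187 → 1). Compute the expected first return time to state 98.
E[T_98 | X_0 = 98] = 187

The chain cycles deterministically, so starting at state 98 it returns in exactly 187 steps. Equivalently, the stationary distribution is uniform π_j = 1/187 for every state j, so by Kac's formula E[T_98] = 1/π_98 = 187.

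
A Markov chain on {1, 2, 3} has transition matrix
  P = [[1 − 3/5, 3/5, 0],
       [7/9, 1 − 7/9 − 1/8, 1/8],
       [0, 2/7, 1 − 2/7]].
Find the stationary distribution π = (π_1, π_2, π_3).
π = (560/1181, 432/1181, 189/1181)

This is a birth-death chain on three states, which satisfies detailed balance: π_1 · P_{12} = π_2 · P_{21} and π_2 · P_{23} = π_3 · P_{32}.
From π_1 · 3/5 = π_2 · 7/9: π_2/π_1 = (3/5)/(7/9) = 27/35.
From π_2 · 1/8 = π_3 · 2/7: π_3/π_2 = (1/8)/(2/7) = 7/16.
Take π_1 proportional to 1; then unnormalized π = (1, 27/35, 27/80). Normalize by dividing by the sum 1181/560:
  π = (560/1181, 432/1181, 189/1181).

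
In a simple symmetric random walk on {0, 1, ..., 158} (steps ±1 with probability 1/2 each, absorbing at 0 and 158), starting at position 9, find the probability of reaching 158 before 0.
P(hit 158 before 0) = 9/158

Let u_k = P(hit 158 before 0 | start at k). Then u_0 = 0, u_158 = 1, and u_k = u_{k-1}/2 + u_{k+1}/2 for 1 ≤ k ≤ 157. This harmonic recurrence is solved by u_k = k/158, giving u_9 = 9/158.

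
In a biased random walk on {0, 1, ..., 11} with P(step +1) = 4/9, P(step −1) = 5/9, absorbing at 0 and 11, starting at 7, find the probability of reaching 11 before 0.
P(hit 11 before 0) = (1 − (5/4)^7) / (1 − (5/4)^11) = 15805696/44633821

Let u_k denote P(reach 11 before 0 | start at k). Boundary: u_0 = 0, u_11 = 1. Recurrence: u_k = 4/9·u_{k+1} + 5/9·u_{k-1} for 1 ≤ k ≤ 10. Try u_k = A + B·r^k with r = q/p = (5/9)/(4/9) = 5/4. Substitution satisfies the recurrence; boundary conditions give:
  u_k = (1 − r^k) / (1 − r^N) = (1 − (5/4)^7) / (1 − (5/4)^11) = 15805696/44633821.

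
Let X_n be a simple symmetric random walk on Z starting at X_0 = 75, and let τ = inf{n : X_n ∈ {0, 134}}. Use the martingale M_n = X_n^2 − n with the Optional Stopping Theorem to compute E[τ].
E[τ] = 4425

M_n = X_n^2 − n is a martingale (since E[X_{n+1}^2 | F_n] = X_n^2 + 1). By OST (τ has finite mean in a bounded region), E[M_τ] = E[M_0] = X_0^2 − 0 = 75^2 = 5625. Also E[M_τ] = E[X_τ^2] − E[τ]. The walk exits at 0 or 134, with P(hit 134 first) = 75/134, so E[X_τ^2] = 134^2 · 75/134 + 0 = 10050. Thus E[τ] = E[X_τ^2] − E[M_τ] = 10050 − 5625 = 4425 = 75(134 − 75) = 4425.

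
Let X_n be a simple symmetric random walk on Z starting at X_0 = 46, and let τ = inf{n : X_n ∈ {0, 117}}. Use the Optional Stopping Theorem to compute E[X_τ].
E[X_τ] = 46

X_n is a martingale and τ is a bounded-mean stopping time (indeed τ is finite a.s. with bounded expectation since the walk is in a bounded region). By the OST, E[X_τ] = E[X_0] = 46. Equivalently: E[X_τ] = 117 · P(hit 117 first) + 0 · P(hit 0 first) = 117 · (46/117) = 46.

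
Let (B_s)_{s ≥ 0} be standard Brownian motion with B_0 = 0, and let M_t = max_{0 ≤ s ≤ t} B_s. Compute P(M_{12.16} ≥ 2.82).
P(M_{12.16} ≥ 2.82) = 2·P(B_{12.16} ≥ 2.82) = 2(1 − Φ(2.82/√12.16)) ≈ 0.4187

By the reflection principle for Brownian motion, P(M_t ≥ a) = 2 · P(B_t ≥ a) for a ≥ 0. Since B_t ~ N(0, t), P(B_t ≥ 2.82) = 1 − Φ(2.82/√t) = 1 − Φ(2.82/√12.16) = 1 − Φ(0.8087). So
  P(M_{12.16} ≥ 2.82) = 2(1 − Φ(0.8087)) ≈ 0.4187.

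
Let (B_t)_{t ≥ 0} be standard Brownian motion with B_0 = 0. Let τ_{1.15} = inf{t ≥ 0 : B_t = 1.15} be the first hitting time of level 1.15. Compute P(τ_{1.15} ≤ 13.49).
P(τ_{1.15} ≤ 13.49) = 2(1 − Φ(1.15/√13.49)) = 2(1 − Φ(0.3131)) ≈ 0.7542

By the reflection principle for standard BM, P(τ_b ≤ t) = 2 · P(B_t ≥ b). Since B_t ~ N(0, t), P(B_t ≥ 1.15) = 1 − Φ(1.15/√t) = 1 − Φ(1.15/√13.49) = 1 − Φ(0.3131) ≈ 0.37710. Doubling: P(τ_{1.15} ≤ 13.49) ≈ 2 · 0.37710 = 0.75420 ≈ 0.7542.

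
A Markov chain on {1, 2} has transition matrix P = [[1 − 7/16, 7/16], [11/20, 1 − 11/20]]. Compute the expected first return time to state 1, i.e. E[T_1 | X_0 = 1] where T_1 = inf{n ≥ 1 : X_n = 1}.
E[T_1 | X_0 = 1] = 1/π_1 = 79/44

For an irreducible recurrent Markov chain with stationary distribution π, E[T_i | X_0 = i] = 1/π_i (Kac's formula). Here π_1 = (11/20)/(7/16 + 11/20) = (11/20)/(79/80) = 44/79, so E[T_1 | X_0 = 1] = 1/π_1 = (7/16 + 11/20)/(11/20) = (79/80)/(11/20) = 79/44.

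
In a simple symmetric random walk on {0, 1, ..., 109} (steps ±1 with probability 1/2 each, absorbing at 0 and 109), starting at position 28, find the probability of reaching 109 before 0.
P(hit 109 before 0) = 28/109

Let u_k = P(hit 109 before 0 | start at k). Then u_0 = 0, u_109 = 1, and u_k = u_{k-1}/2 + u_{k+1}/2 for 1 ≤ k ≤ 108. This harmonic recurrence is solved by u_k = k/109, giving u_28 = 28/109.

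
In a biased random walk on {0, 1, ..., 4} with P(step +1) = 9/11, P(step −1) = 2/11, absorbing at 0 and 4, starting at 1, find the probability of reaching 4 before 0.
P(hit 4 before 0) = (1 − (2/9)^1) / (1 − (2/9)^4) = 729/935

Let u_k denote P(reach 4 before 0 | start at k). Boundary: u_0 = 0, u_4 = 1. Recurrence: u_k = 9/11·u_{k+1} + 2/11·u_{k-1} for 1 ≤ k ≤ 3. Try u_k = A + B·r^k with r = q/p = (2/11)/(9/11) = 2/9. Substitution satisfies the recurrence; boundary conditions give:
  u_k = (1 − r^k) / (1 − r^N) = (1 − (2/9)^1) / (1 − (2/9)^4) = 729/935.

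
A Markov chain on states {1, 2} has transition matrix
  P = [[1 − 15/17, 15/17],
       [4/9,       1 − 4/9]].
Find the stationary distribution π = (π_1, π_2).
π_1 = 68/203, π_2 = 135/203

Solve πP = π with π_1 + π_2 = 1. From πP = π: π_1 · (1 − 15/17) + π_2 · 4/9 = π_1 ⇒ π_2 · 4/9 = π_1 · 15/17 ⇒ π_2/π_1 = (15/17)/(4/9) = 135/68. Together with π_1 + π_2 = 1:
  π_1 = (4/9)/(15/17 + 4/9) = (4/9)/(203/153) = 68/203,
  π_2 = (15/17)/(15/17 + 4/9) = (15/17)/(203/153) = 135/203.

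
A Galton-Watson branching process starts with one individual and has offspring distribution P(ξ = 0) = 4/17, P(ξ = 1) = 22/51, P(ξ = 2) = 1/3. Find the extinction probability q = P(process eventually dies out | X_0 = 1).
q = 12/17

The pgf is f(s) = 4/17 + 22/51·s + 1/3·s². The extinction probability q is the smallest fixed point of f in [0, 1]. Setting s = f(s):
  1/3·s² + (22/51 − 1)·s + 4/17 = 0
  1/3·s² − (4/17 + 1/3)·s + 4/17 = 0
which factors as (s − 1)·(1/3·s − 4/17) = 0, giving roots s = 1 and s = (4/17)/(1/3) = 12/17.
Mean offspring μ = 22/51 + 2·1/3 = 56/51 > 1 (supercritical), so q < 1. The extinction probability is the smaller root: q = (4/17)/(1/3) = 12/17.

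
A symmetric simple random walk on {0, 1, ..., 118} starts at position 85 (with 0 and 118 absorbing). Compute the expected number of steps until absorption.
E[τ | X_0 = 85] = 2805

Let v_k = E[τ | X_0 = k]. Boundary: v_0 = v_118 = 0. Recurrence: v_k = 1 + (v_{k-1} + v_{k+1})/2 for 1 ≤ k ≤ 117. The particular solution to v_k − (v_{k-1} + v_{k+1})/2 = 1 is v_k = −k^2. Adding homogeneous solution A + B k and matching boundaries gives v_k = k (118 − k). Substituting k = 85: v_85 = 85 · 33 = 2805.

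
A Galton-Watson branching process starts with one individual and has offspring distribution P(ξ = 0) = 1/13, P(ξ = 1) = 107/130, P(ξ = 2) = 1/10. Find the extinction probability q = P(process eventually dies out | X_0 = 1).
q = 10/13

The pgf is f(s) = 1/13 + 107/130·s + 1/10·s². The extinction probability q is the smallest fixed point of f in [0, 1]. Setting s = f(s):
  1/10·s² + (107/130 − 1)·s + 1/13 = 0
  1/10·s² − (1/13 + 1/10)·s + 1/13 = 0
which factors as (s − 1)·(1/10·s − 1/13) = 0, giving roots s = 1 and s = (1/13)/(1/10) = 10/13.
Mean offspring μ = 107/130 + 2·1/10 = 133/130 > 1 (supercritical), so q < 1. The extinction probability is the smaller root: q = (1/13)/(1/10) = 10/13.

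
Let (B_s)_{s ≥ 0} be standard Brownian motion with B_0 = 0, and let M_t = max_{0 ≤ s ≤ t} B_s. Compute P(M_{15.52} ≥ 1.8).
P(M_{15.52} ≥ 1.8) = 2·P(B_{15.52} ≥ 1.8) = 2(1 − Φ(1.8/√15.52)) ≈ 0.6477

By the reflection principle for Brownian motion, P(M_t ≥ a) = 2 · P(B_t ≥ a) for a ≥ 0. Since B_t ~ N(0, t), P(B_t ≥ 1.8) = 1 − Φ(1.8/√t) = 1 − Φ(1.8/√15.52) = 1 − Φ(0.4569). So
  P(M_{15.52} ≥ 1.8) = 2(1 − Φ(0.4569)) ≈ 0.6477.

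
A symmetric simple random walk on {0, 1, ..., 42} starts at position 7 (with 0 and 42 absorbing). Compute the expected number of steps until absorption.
E[τ | X_0 = 7] = 245

Let v_k = E[τ | X_0 = k]. Boundary: v_0 = v_42 = 0. Recurrence: v_k = 1 + (v_{k-1} + v_{k+1})/2 for 1 ≤ k ≤ 41. The particular solution to v_k − (v_{k-1} + v_{k+1})/2 = 1 is v_k = −k^2. Adding homogeneous solution A + B k and matching boundaries gives v_k = k (42 − k). Substituting k = 7: v_7 = 7 · 35 = 245.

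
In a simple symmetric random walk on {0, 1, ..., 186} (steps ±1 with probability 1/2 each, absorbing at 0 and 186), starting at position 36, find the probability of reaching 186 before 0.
P(hit 186 before 0) = 36/186 = 6/31

Let u_k = P(hit 186 before 0 | start at k). Then u_0 = 0, u_186 = 1, and u_k = u_{k-1}/2 + u_{k+1}/2 for 1 ≤ k ≤ 185. This harmonic recurrence is solved by u_k = k/186, giving u_36 = 36/186 = 6/31.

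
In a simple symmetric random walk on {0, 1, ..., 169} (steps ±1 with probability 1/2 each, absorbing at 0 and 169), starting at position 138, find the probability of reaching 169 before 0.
P(hit 169 before 0) = 138/169

Let u_k = P(hit 169 before 0 | start at k). Then u_0 = 0, u_169 = 1, and u_k = u_{k-1}/2 + u_{k+1}/2 for 1 ≤ k ≤ 168. This harmonic recurrence is solved by u_k = k/169, giving u_138 = 138/169.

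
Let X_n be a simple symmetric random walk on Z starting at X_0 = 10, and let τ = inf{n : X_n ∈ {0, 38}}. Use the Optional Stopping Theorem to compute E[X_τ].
E[X_τ] = 10

X_n is a martingale and τ is a bounded-mean stopping time (indeed τ is finite a.s. with bounded expectation since the walk is in a bounded region). By the OST, E[X_τ] = E[X_0] = 10. Equivalently: E[X_τ] = 38 · P(hit 38 first) + 0 · P(hit 0 first) = 38 · (10/38) = 10.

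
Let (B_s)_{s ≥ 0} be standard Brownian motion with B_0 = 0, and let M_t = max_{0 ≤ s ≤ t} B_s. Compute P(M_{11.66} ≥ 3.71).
P(M_{11.66} ≥ 3.71) = 2·P(B_{11.66} ≥ 3.71) = 2(1 − Φ(3.71/√11.66)) ≈ 0.2773

By the reflection principle for Brownian motion, P(M_t ≥ a) = 2 · P(B_t ≥ a) for a ≥ 0. Since B_t ~ N(0, t), P(B_t ≥ 3.71) = 1 − Φ(3.71/√t) = 1 − Φ(3.71/√11.66) = 1 − Φ(1.0865). So
  P(M_{11.66} ≥ 3.71) = 2(1 − Φ(1.0865)) ≈ 0.2773.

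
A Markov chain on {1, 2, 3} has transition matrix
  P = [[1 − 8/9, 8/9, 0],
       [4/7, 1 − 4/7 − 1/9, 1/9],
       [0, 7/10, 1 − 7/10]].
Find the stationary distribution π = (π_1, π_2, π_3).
π = (81/227, 126/227, 20/227)

This is a birth-death chain on three states, which satisfies detailed balance: π_1 · P_{12} = π_2 · P_{21} and π_2 · P_{23} = π_3 · P_{32}.
From π_1 · 8/9 = π_2 · 4/7: π_2/π_1 = (8/9)/(4/7) = 14/9.
From π_2 · 1/9 = π_3 · 7/10: π_3/π_2 = (1/9)/(7/10) = 10/63.
Take π_1 proportional to 1; then unnormalized π = (1, 14/9, 20/81). Normalize by dividing by the sum 227/81:
  π = (81/227, 126/227, 20/227).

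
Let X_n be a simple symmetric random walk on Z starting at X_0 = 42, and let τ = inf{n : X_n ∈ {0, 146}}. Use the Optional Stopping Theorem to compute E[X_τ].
E[X_τ] = 42

X_n is a martingale and τ is a bounded-mean stopping time (indeed τ is finite a.s. with bounded expectation since the walk is in a bounded region). By the OST, E[X_τ] = E[X_0] = 42. Equivalently: E[X_τ] = 146 · P(hit 146 first) + 0 · P(hit 0 first) = 146 · (42/146) = 42.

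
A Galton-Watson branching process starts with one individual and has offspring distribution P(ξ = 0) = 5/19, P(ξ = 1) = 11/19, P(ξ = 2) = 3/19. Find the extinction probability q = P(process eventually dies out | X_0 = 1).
q = 1

Mean offspring μ = 0·5/19 + 1·11/19 + 2·3/19 = 17/19 ≤ 1. For μ ≤ 1 with offspring not concentrated at 1, the Galton-Watson process goes extinct almost surely, so q = 1.
(Algebraic check: The pgf is f(s) = 5/19 + 11/19·s + 3/19·s². The extinction probability q is the smallest fixed point of f in [0, 1]. Setting s = f(s):
  3/19·s² + (11/19 − 1)·s + 5/19 = 0
  3/19·s² − (5/19 + 3/19)·s + 5/19 = 0
which factors as (s − 1)·(3/19·s − 5/19) = 0, giving roots s = 1 and s = (5/19)/(3/19) = 5/3. Since 5/3 ≥ 1, the smallest root in [0, 1] is s = 1.)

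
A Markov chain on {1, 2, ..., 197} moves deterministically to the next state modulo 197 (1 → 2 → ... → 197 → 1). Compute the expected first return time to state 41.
E[T_41 | X_0 = 41] = 197

The chain cycles deterministically, so starting at state 41 it returns in exactly 197 steps. Equivalently, the stationary distribution is uniform π_j = 1/197 for every state j, so by Kac's formula E[T_41] = 1/π_41 = 197.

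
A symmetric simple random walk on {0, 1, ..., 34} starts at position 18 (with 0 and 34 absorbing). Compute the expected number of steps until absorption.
E[τ | X_0 = 18] = 288

Let v_k = E[τ | X_0 = k]. Boundary: v_0 = v_34 = 0. Recurrence: v_k = 1 + (v_{k-1} + v_{k+1})/2 for 1 ≤ k ≤ 33. The particular solution to v_k − (v_{k-1} + v_{k+1})/2 = 1 is v_k = −k^2. Adding homogeneous solution A + B k and matching boundaries gives v_k = k (34 − k). Substituting k = 18: v_18 = 18 · 16 = 288.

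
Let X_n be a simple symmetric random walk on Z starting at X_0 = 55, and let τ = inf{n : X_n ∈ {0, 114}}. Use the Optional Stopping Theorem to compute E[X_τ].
E[X_τ] = 55

X_n is a martingale and τ is a bounded-mean stopping time (indeed τ is finite a.s. with bounded expectation since the walk is in a bounded region). By the OST, E[X_τ] = E[X_0] = 55. Equivalently: E[X_τ] = 114 · P(hit 114 first) + 0 · P(hit 0 first) = 114 · (55/114) = 55.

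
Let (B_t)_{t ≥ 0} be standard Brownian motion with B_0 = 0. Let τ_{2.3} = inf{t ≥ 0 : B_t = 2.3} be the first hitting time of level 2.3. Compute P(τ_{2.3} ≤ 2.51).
P(τ_{2.3} ≤ 2.51) = 2(1 − Φ(2.3/√2.51)) = 2(1 − Φ(1.4517)) ≈ 0.1466

By the reflection principle for standard BM, P(τ_b ≤ t) = 2 · P(B_t ≥ b). Since B_t ~ N(0, t), P(B_t ≥ 2.3) = 1 − Φ(2.3/√t) = 1 − Φ(2.3/√2.51) = 1 − Φ(1.4517) ≈ 0.07329. Doubling: P(τ_{2.3} ≤ 2.51) ≈ 2 · 0.07329 = 0.14658 ≈ 0.1466.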